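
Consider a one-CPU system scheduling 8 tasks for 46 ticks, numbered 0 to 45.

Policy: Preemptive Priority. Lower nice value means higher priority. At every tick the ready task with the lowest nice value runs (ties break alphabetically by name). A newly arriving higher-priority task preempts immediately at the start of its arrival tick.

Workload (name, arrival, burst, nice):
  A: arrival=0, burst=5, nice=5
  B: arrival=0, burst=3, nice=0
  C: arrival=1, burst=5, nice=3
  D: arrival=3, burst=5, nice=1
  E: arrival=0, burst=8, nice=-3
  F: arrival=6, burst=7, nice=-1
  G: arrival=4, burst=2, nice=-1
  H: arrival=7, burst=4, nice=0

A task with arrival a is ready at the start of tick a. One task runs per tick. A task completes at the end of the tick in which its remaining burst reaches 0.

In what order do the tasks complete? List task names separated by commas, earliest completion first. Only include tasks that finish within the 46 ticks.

completion order = E, F, G, B, H, D, C, A

t=0: ready={A,B,E} → run E
t=1: ready={A,B,C,E} → run E
t=2: ready={A,B,C,E} → run E
t=3: ready={A,B,C,D,E} → run E
t=4: ready={A,B,C,D,E,G} → run E
t=5: ready={A,B,C,D,E,G} → run E
t=6: ready={A,B,C,D,E,F,G} → run E
t=7: ready={A,B,C,D,E,F,G,H} → run E
t=8: ready={A,B,C,D,F,G,H} → run F
t=9: ready={A,B,C,D,F,G,H} → run F
t=10: ready={A,B,C,D,F,G,H} → run F
t=11: ready={A,B,C,D,F,G,H} → run F
t=12: ready={A,B,C,D,F,G,H} → run F
t=13: ready={A,B,C,D,F,G,H} → run F
t=14: ready={A,B,C,D,F,G,H} → run F
t=15: ready={A,B,C,D,G,H} → run G
t=16: ready={A,B,C,D,G,H} → run G
t=17: ready={A,B,C,D,H} → run B
t=18: ready={A,B,C,D,H} → run B
t=19: ready={A,B,C,D,H} → run B
t=20: ready={A,C,D,H} → run H
t=21: ready={A,C,D,H} → run H
t=22: ready={A,C,D,H} → run H
t=23: ready={A,C,D,H} → run H
t=24: ready={A,C,D} → run D
t=25: ready={A,C,D} → run D
t=26: ready={A,C,D} → run D
t=27: ready={A,C,D} → run D
t=28: ready={A,C,D} → run D
t=29: ready={A,C} → run C
t=30: ready={A,C} → run C
t=31: ready={A,C} → run C
t=32: ready={A,C} → run C
t=33: ready={A,C} → run C
t=34: ready={A} → run A
t=35: ready={A} → run A
t=36: ready={A} → run A
t=37: ready={A} → run A
t=38: ready={A} → run A
t=39: (idle)
t=40: (idle)
t=41: (idle)
t=42: (idle)
t=43: (idle)
t=44: (idle)
t=45: (idle)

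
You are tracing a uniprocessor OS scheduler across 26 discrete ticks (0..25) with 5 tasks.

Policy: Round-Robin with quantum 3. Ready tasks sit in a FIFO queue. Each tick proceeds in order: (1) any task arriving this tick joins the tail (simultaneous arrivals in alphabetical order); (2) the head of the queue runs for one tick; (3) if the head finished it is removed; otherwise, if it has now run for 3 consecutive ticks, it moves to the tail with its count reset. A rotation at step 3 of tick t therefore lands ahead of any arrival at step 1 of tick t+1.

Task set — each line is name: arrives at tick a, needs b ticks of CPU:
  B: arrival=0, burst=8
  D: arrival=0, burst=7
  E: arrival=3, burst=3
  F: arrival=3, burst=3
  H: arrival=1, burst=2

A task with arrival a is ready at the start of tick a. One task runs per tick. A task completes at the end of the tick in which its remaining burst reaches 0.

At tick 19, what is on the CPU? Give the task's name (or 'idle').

t=0: queue=[B,D] q_used=0 → run B
t=1: queue=[B,D,H] q_used=1 → run B
t=2: queue=[B,D,H] q_used=2 → run B
t=3: queue=[D,H,B,E,F] q_used=0 → run D
t=4: queue=[D,H,B,E,F] q_used=1 → run D
t=5: queue=[D,H,B,E,F] q_used=2 → run D
t=6: queue=[H,B,E,F,D] q_used=0 → run H
t=7: queue=[H,B,E,F,D] q_used=1 → run H
t=8: queue=[B,E,F,D] q_used=0 → run B
t=9: queue=[B,E,F,D] q_used=1 → run B
t=10: queue=[B,E,F,D] q_used=2 → run B
t=11: queue=[E,F,D,B] q_used=0 → run E
t=12: queue=[E,F,D,B] q_used=1 → run E
t=13: queue=[E,F,D,B] q_used=2 → run E
t=14: queue=[F,D,B] q_used=0 → run F
t=15: queue=[F,D,B] q_used=1 → run F
t=16: queue=[F,D,B] q_used=2 → run F
t=17: queue=[D,B] q_used=0 → run D
t=18: queue=[D,B] q_used=1 → run D
t=19: queue=[D,B] q_used=2 → run D
t=20: queue=[B,D] q_used=0 → run B
t=21: queue=[B,D] q_used=1 → run B
t=22: queue=[D] q_used=0 → run D
t=23: (idle)
t=24: (idle)
t=25: (idle)

running at tick 19 = D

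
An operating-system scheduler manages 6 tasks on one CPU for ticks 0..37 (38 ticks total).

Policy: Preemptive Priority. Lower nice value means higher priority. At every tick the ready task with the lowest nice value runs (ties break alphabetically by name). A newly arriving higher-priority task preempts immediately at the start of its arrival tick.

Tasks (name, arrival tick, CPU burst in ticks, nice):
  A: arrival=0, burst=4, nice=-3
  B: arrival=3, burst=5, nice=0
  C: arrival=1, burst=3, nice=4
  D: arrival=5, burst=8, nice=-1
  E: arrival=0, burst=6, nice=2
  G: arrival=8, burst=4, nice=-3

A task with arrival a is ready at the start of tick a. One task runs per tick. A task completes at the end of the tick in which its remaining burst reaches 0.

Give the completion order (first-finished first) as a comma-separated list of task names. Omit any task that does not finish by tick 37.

completion order = A, G, D, B, E, C

t=0: ready={A,E} → run A
t=1: ready={A,C,E} → run A
t=2: ready={A,C,E} → run A
t=3: ready={A,B,C,E} → run A
t=4: ready={B,C,E} → run B
t=5: ready={B,C,D,E} → run D
t=6: ready={B,C,D,E} → run D
t=7: ready={B,C,D,E} → run D
t=8: ready={B,C,D,E,G} → run G
t=9: ready={B,C,D,E,G} → run G
t=10: ready={B,C,D,E,G} → run G
t=11: ready={B,C,D,E,G} → run G
t=12: ready={B,C,D,E} → run D
t=13: ready={B,C,D,E} → run D
t=14: ready={B,C,D,E} → run D
t=15: ready={B,C,D,E} → run D
t=16: ready={B,C,D,E} → run D
t=17: ready={B,C,E} → run B
t=18: ready={B,C,E} → run B
t=19: ready={B,C,E} → run B
t=20: ready={B,C,E} → run B
t=21: ready={C,E} → run E
t=22: ready={C,E} → run E
t=23: ready={C,E} → run E
t=24: ready={C,E} → run E
t=25: ready={C,E} → run E
t=26: ready={C,E} → run E
t=27: ready={C} → run C
t=28: ready={C} → run C
t=29: ready={C} → run C
t=30: (idle)
t=31: (idle)
t=32: (idle)
t=33: (idle)
t=34: (idle)
t=35: (idle)
t=36: (idle)
t=37: (idle)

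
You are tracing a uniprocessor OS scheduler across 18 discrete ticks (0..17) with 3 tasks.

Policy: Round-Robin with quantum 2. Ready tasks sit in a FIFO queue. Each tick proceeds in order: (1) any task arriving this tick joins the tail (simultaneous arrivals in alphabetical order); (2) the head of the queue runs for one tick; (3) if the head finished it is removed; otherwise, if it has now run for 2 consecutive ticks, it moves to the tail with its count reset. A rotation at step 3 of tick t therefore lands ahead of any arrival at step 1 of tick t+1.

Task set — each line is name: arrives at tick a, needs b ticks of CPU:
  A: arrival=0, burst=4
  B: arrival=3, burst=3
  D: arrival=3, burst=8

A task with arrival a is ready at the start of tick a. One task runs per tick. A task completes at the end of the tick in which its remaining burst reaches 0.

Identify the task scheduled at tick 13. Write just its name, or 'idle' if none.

t=0: queue=[A] q_used=0 → run A
t=1: queue=[A] q_used=1 → run A
t=2: queue=[A] q_used=0 → run A
t=3: queue=[A,B,D] q_used=1 → run A
t=4: queue=[B,D] q_used=0 → run B
t=5: queue=[B,D] q_used=1 → run B
t=6: queue=[D,B] q_used=0 → run D
t=7: queue=[D,B] q_used=1 → run D
t=8: queue=[B,D] q_used=0 → run B
t=9: queue=[D] q_used=0 → run D
t=10: queue=[D] q_used=1 → run D
t=11: queue=[D] q_used=0 → run D
t=12: queue=[D] q_used=1 → run D
t=13: queue=[D] q_used=0 → run D
t=14: queue=[D] q_used=1 → run D
t=15: (idle)
t=16: (idle)
t=17: (idle)

running at tick 13 = D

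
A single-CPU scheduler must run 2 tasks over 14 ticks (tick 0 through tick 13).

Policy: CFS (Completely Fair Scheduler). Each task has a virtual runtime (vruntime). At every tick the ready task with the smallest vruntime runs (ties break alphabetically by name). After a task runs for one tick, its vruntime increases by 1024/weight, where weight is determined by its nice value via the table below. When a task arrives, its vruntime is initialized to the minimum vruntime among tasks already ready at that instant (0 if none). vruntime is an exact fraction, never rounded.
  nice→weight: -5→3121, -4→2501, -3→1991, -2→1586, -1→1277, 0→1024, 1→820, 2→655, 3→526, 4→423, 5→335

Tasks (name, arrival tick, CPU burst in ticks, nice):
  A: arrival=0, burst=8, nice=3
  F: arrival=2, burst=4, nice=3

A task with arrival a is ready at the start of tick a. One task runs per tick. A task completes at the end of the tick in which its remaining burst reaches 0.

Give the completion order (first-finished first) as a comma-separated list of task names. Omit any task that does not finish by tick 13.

completion order = F, A

t=0: vr[A=0] → run A
t=1: vr[A=512/263] → run A
t=2: vr[A=1024/263 F=1024/263] → run A
t=3: vr[A=1536/263 F=1024/263] → run F
t=4: vr[A=1536/263 F=1536/263] → run A
t=5: vr[A=2048/263 F=1536/263] → run F
t=6: vr[A=2048/263 F=2048/263] → run A
t=7: vr[A=2560/263 F=2048/263] → run F
t=8: vr[A=2560/263 F=2560/263] → run A
t=9: vr[A=3072/263 F=2560/263] → run F
t=10: vr[A=3072/263] → run A
t=11: vr[A=3584/263] → run A
t=12: (idle)
t=13: (idle)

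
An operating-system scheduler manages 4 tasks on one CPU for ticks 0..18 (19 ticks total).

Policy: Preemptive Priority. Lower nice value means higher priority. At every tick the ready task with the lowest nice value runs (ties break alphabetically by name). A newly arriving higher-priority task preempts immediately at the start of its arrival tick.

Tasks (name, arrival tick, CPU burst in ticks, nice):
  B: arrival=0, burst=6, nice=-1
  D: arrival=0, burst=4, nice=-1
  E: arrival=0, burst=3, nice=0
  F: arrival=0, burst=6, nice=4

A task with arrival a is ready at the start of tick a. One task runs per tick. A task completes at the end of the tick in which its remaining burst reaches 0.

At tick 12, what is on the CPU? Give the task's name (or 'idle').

t=0: ready={B,D,E,F} → run B
t=1: ready={B,D,E,F} → run B
t=2: ready={B,D,E,F} → run B
t=3: ready={B,D,E,F} → run B
t=4: ready={B,D,E,F} → run B
t=5: ready={B,D,E,F} → run B
t=6: ready={D,E,F} → run D
t=7: ready={D,E,F} → run D
t=8: ready={D,E,F} → run D
t=9: ready={D,E,F} → run D
t=10: ready={E,F} → run E
t=11: ready={E,F} → run E
t=12: ready={E,F} → run E
t=13: ready={F} → run F
t=14: ready={F} → run F
t=15: ready={F} → run F
t=16: ready={F} → run F
t=17: ready={F} → run F
t=18: ready={F} → run F

running at tick 12 = E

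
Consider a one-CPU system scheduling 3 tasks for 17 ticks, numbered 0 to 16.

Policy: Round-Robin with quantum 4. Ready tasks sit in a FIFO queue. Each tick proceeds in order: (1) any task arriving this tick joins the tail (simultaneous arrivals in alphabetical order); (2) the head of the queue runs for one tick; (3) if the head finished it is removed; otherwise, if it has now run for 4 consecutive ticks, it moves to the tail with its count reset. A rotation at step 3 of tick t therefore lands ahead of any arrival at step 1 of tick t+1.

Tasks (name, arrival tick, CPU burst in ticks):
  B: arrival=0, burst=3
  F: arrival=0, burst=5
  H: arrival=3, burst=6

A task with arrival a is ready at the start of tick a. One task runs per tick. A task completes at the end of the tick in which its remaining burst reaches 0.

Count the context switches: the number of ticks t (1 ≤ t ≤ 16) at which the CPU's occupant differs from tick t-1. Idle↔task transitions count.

t=0: queue=[B,F] q_used=0 → run B
t=1: queue=[B,F] q_used=1 → run B
t=2: queue=[B,F] q_used=2 → run B
t=3: queue=[F,H] q_used=0 → run F
t=4: queue=[F,H] q_used=1 → run F
t=5: queue=[F,H] q_used=2 → run F
t=6: queue=[F,H] q_used=3 → run F
t=7: queue=[H,F] q_used=0 → run H
t=8: queue=[H,F] q_used=1 → run H
t=9: queue=[H,F] q_used=2 → run H
t=10: queue=[H,F] q_used=3 → run H
t=11: queue=[F,H] q_used=0 → run F
t=12: queue=[H] q_used=0 → run H
t=13: queue=[H] q_used=1 → run H
t=14: (idle)
t=15: (idle)
t=16: (idle)

context switches = 5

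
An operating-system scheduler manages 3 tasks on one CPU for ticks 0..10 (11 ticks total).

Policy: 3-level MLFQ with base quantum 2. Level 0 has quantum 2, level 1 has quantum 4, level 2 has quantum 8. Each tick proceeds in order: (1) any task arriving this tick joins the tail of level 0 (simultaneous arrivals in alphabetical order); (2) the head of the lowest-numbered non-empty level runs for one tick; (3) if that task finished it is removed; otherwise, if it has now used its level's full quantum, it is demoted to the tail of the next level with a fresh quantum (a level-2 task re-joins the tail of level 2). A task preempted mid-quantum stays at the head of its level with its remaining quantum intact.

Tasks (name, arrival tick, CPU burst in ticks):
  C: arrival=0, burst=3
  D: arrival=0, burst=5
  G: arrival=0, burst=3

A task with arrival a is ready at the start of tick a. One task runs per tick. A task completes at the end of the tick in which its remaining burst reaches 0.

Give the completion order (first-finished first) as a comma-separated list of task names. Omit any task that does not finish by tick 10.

t=0: L0/L1/L2 = CDG/-/- → run C
t=1: L0/L1/L2 = CDG/-/- → run C
t=2: L0/L1/L2 = DG/C/- → run D
t=3: L0/L1/L2 = DG/C/- → run D
t=4: L0/L1/L2 = G/CD/- → run G
t=5: L0/L1/L2 = G/CD/- → run G
t=6: L0/L1/L2 = -/CDG/- → run C
t=7: L0/L1/L2 = -/DG/- → run D
t=8: L0/L1/L2 = -/DG/- → run D
t=9: L0/L1/L2 = -/DG/- → run D
t=10: L0/L1/L2 = -/G/- → run G

completion order = C, D, G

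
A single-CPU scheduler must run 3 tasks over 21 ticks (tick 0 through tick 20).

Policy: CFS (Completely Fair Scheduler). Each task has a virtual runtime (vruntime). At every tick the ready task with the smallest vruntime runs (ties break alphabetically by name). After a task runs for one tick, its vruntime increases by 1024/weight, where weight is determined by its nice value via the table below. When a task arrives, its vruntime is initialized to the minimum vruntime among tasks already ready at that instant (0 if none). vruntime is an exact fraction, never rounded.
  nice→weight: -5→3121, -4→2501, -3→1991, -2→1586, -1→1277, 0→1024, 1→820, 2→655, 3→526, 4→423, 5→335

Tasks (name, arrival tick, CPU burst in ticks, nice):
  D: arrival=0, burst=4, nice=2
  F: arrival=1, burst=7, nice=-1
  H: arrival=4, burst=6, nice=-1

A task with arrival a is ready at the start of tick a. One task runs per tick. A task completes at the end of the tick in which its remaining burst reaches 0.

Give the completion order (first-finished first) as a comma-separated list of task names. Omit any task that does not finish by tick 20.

completion order = D, F, H

t=0: vr[D=0] → run D
t=1: vr[D=1024/655 F=1024/655] → run D
t=2: vr[D=2048/655 F=1024/655] → run F
t=3: vr[D=2048/655 F=1978368/836435] → run F
t=4: vr[D=2048/655 F=2649088/836435 H=2048/655] → run D
t=5: vr[D=3072/655 F=2649088/836435 H=2048/655] → run H
t=6: vr[D=3072/655 F=2649088/836435 H=3286016/836435] → run F
t=7: vr[D=3072/655 F=3319808/836435 H=3286016/836435] → run H
t=8: vr[D=3072/655 F=3319808/836435 H=3956736/836435] → run F
t=9: vr[D=3072/655 F=3990528/836435 H=3956736/836435] → run D
t=10: vr[F=3990528/836435 H=3956736/836435] → run H
t=11: vr[F=3990528/836435 H=4627456/836435] → run F
t=12: vr[F=4661248/836435 H=4627456/836435] → run H
t=13: vr[F=4661248/836435 H=5298176/836435] → run F
t=14: vr[F=5331968/836435 H=5298176/836435] → run H
t=15: vr[F=5331968/836435 H=5968896/836435] → run F
t=16: vr[H=5968896/836435] → run H
t=17: (idle)
t=18: (idle)
t=19: (idle)
t=20: (idle)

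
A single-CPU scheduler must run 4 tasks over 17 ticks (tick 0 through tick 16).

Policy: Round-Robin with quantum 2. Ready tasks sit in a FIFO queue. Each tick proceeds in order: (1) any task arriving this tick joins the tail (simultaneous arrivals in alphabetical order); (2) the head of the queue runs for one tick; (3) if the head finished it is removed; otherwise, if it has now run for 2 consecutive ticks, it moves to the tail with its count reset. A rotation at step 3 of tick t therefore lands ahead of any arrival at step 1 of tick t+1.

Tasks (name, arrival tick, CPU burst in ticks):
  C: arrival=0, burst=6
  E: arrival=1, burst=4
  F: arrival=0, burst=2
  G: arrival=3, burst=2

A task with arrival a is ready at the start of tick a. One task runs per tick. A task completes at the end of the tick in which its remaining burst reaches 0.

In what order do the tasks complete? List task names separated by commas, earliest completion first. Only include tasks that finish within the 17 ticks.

t=0: queue=[C,F] q_used=0 → run C
t=1: queue=[C,F,E] q_used=1 → run C
t=2: queue=[F,E,C] q_used=0 → run F
t=3: queue=[F,E,C,G] q_used=1 → run F
t=4: queue=[E,C,G] q_used=0 → run E
t=5: queue=[E,C,G] q_used=1 → run E
t=6: queue=[C,G,E] q_used=0 → run C
t=7: queue=[C,G,E] q_used=1 → run C
t=8: queue=[G,E,C] q_used=0 → run G
t=9: queue=[G,E,C] q_used=1 → run G
t=10: queue=[E,C] q_used=0 → run E
t=11: queue=[E,C] q_used=1 → run E
t=12: queue=[C] q_used=0 → run C
t=13: queue=[C] q_used=1 → run C
t=14: (idle)
t=15: (idle)
t=16: (idle)

completion order = F, G, E, C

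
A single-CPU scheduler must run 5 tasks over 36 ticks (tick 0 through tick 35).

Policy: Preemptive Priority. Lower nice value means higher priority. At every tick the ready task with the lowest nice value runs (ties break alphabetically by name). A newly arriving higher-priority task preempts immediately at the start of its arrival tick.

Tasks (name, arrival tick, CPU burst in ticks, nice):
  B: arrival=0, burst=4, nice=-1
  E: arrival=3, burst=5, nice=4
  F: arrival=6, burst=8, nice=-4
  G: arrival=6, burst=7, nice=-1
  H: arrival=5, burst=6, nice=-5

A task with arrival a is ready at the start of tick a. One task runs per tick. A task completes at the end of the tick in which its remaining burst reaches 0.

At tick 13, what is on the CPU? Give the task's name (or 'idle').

running at tick 13 = F

t=0: ready={B} → run B
t=1: ready={B} → run B
t=2: ready={B} → run B
t=3: ready={B,E} → run B
t=4: ready={E} → run E
t=5: ready={E,H} → run H
t=6: ready={E,F,G,H} → run H
t=7: ready={E,F,G,H} → run H
t=8: ready={E,F,G,H} → run H
t=9: ready={E,F,G,H} → run H
t=10: ready={E,F,G,H} → run H
t=11: ready={E,F,G} → run F
t=12: ready={E,F,G} → run F
t=13: ready={E,F,G} → run F
t=14: ready={E,F,G} → run F
t=15: ready={E,F,G} → run F
t=16: ready={E,F,G} → run F
t=17: ready={E,F,G} → run F
t=18: ready={E,F,G} → run F
t=19: ready={E,G} → run G
t=20: ready={E,G} → run G
t=21: ready={E,G} → run G
t=22: ready={E,G} → run G
t=23: ready={E,G} → run G
t=24: ready={E,G} → run G
t=25: ready={E,G} → run G
t=26: ready={E} → run E
t=27: ready={E} → run E
t=28: ready={E} → run E
t=29: ready={E} → run E
t=30: (idle)
t=31: (idle)
t=32: (idle)
t=33: (idle)
t=34: (idle)
t=35: (idle)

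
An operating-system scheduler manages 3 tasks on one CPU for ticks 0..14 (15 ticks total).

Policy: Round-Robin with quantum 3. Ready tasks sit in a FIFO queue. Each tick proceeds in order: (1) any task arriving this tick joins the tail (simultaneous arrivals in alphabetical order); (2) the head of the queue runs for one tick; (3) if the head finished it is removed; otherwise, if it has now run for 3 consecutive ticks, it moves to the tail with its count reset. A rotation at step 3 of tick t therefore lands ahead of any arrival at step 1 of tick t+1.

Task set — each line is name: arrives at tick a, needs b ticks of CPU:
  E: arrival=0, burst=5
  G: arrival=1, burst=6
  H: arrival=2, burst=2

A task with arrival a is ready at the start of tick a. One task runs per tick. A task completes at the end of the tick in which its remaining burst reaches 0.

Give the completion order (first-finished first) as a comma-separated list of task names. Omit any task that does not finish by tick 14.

completion order = H, E, G

t=0: queue=[E] q_used=0 → run E
t=1: queue=[E,G] q_used=1 → run E
t=2: queue=[E,G,H] q_used=2 → run E
t=3: queue=[G,H,E] q_used=0 → run G
t=4: queue=[G,H,E] q_used=1 → run G
t=5: queue=[G,H,E] q_used=2 → run G
t=6: queue=[H,E,G] q_used=0 → run H
t=7: queue=[H,E,G] q_used=1 → run H
t=8: queue=[E,G] q_used=0 → run E
t=9: queue=[E,G] q_used=1 → run E
t=10: queue=[G] q_used=0 → run G
t=11: queue=[G] q_used=1 → run G
t=12: queue=[G] q_used=2 → run G
t=13: (idle)
t=14: (idle)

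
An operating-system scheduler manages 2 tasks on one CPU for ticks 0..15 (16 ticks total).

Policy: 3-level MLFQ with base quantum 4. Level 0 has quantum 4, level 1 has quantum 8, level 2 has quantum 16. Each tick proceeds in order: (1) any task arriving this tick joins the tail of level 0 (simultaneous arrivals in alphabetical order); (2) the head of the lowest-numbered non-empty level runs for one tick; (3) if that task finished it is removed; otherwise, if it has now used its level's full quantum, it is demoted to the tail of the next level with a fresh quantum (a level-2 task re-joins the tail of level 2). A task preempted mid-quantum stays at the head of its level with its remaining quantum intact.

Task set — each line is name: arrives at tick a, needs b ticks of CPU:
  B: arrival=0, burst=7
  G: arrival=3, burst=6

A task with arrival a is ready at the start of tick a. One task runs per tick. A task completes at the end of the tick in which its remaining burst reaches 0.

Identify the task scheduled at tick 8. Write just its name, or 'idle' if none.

t=0: L0/L1/L2 = B/-/- → run B
t=1: L0/L1/L2 = B/-/- → run B
t=2: L0/L1/L2 = B/-/- → run B
t=3: L0/L1/L2 = BG/-/- → run B
t=4: L0/L1/L2 = G/B/- → run G
t=5: L0/L1/L2 = G/B/- → run G
t=6: L0/L1/L2 = G/B/- → run G
t=7: L0/L1/L2 = G/B/- → run G
t=8: L0/L1/L2 = -/BG/- → run B
t=9: L0/L1/L2 = -/BG/- → run B
t=10: L0/L1/L2 = -/BG/- → run B
t=11: L0/L1/L2 = -/G/- → run G
t=12: L0/L1/L2 = -/G/- → run G
t=13: (idle)
t=14: (idle)
t=15: (idle)

running at tick 8 = B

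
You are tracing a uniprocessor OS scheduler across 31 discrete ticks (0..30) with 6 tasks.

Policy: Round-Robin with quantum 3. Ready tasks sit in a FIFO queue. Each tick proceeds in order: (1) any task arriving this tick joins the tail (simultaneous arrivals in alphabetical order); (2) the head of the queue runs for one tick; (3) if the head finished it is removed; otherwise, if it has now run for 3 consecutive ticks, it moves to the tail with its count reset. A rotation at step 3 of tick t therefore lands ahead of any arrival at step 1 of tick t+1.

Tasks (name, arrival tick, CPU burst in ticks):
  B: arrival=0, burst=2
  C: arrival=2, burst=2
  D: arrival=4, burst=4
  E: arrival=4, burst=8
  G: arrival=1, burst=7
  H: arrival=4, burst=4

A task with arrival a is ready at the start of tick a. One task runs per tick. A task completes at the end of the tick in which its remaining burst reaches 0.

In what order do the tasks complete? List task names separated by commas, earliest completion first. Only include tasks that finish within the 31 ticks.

completion order = B, C, D, H, G, E

t=0: queue=[B] q_used=0 → run B
t=1: queue=[B,G] q_used=1 → run B
t=2: queue=[G,C] q_used=0 → run G
t=3: queue=[G,C] q_used=1 → run G
t=4: queue=[G,C,D,E,H] q_used=2 → run G
t=5: queue=[C,D,E,H,G] q_used=0 → run C
t=6: queue=[C,D,E,H,G] q_used=1 → run C
t=7: queue=[D,E,H,G] q_used=0 → run D
t=8: queue=[D,E,H,G] q_used=1 → run D
t=9: queue=[D,E,H,G] q_used=2 → run D
t=10: queue=[E,H,G,D] q_used=0 → run E
t=11: queue=[E,H,G,D] q_used=1 → run E
t=12: queue=[E,H,G,D] q_used=2 → run E
t=13: queue=[H,G,D,E] q_used=0 → run H
t=14: queue=[H,G,D,E] q_used=1 → run H
t=15: queue=[H,G,D,E] q_used=2 → run H
t=16: queue=[G,D,E,H] q_used=0 → run G
t=17: queue=[G,D,E,H] q_used=1 → run G
t=18: queue=[G,D,E,H] q_used=2 → run G
t=19: queue=[D,E,H,G] q_used=0 → run D
t=20: queue=[E,H,G] q_used=0 → run E
t=21: queue=[E,H,G] q_used=1 → run E
t=22: queue=[E,H,G] q_used=2 → run E
t=23: queue=[H,G,E] q_used=0 → run H
t=24: queue=[G,E] q_used=0 → run G
t=25: queue=[E] q_used=0 → run E
t=26: queue=[E] q_used=1 → run E
t=27: (idle)
t=28: (idle)
t=29: (idle)
t=30: (idle)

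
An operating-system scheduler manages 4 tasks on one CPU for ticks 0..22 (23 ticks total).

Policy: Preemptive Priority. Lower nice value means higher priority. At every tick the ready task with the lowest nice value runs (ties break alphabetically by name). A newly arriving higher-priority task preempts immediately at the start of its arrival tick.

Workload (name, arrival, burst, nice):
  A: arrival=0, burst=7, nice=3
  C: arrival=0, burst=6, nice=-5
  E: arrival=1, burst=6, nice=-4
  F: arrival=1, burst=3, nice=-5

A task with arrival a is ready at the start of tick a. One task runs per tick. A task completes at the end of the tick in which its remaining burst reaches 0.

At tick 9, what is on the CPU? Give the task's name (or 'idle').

t=0: ready={A,C} → run C
t=1: ready={A,C,E,F} → run C
t=2: ready={A,C,E,F} → run C
t=3: ready={A,C,E,F} → run C
t=4: ready={A,C,E,F} → run C
t=5: ready={A,C,E,F} → run C
t=6: ready={A,E,F} → run F
t=7: ready={A,E,F} → run F
t=8: ready={A,E,F} → run F
t=9: ready={A,E} → run E
t=10: ready={A,E} → run E
t=11: ready={A,E} → run E
t=12: ready={A,E} → run E
t=13: ready={A,E} → run E
t=14: ready={A,E} → run E
t=15: ready={A} → run A
t=16: ready={A} → run A
t=17: ready={A} → run A
t=18: ready={A} → run A
t=19: ready={A} → run A
t=20: ready={A} → run A
t=21: ready={A} → run A
t=22: (idle)

running at tick 9 = E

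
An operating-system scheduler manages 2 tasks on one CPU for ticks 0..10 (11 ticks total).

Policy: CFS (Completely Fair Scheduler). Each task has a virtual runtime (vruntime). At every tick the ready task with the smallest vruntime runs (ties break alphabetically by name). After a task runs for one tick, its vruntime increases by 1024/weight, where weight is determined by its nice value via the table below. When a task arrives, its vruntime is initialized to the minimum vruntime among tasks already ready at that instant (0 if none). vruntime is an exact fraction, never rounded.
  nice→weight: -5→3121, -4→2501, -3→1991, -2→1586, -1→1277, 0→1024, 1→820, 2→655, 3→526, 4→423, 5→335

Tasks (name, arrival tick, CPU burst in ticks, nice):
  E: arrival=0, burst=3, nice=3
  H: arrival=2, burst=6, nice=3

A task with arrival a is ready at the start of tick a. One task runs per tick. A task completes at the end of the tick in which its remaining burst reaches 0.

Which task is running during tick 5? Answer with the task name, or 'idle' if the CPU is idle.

t=0: vr[E=0] → run E
t=1: vr[E=512/263] → run E
t=2: vr[E=1024/263 H=1024/263] → run E
t=3: vr[H=1024/263] → run H
t=4: vr[H=1536/263] → run H
t=5: vr[H=2048/263] → run H
t=6: vr[H=2560/263] → run H
t=7: vr[H=3072/263] → run H
t=8: vr[H=3584/263] → run H
t=9: (idle)
t=10: (idle)

running at tick 5 = H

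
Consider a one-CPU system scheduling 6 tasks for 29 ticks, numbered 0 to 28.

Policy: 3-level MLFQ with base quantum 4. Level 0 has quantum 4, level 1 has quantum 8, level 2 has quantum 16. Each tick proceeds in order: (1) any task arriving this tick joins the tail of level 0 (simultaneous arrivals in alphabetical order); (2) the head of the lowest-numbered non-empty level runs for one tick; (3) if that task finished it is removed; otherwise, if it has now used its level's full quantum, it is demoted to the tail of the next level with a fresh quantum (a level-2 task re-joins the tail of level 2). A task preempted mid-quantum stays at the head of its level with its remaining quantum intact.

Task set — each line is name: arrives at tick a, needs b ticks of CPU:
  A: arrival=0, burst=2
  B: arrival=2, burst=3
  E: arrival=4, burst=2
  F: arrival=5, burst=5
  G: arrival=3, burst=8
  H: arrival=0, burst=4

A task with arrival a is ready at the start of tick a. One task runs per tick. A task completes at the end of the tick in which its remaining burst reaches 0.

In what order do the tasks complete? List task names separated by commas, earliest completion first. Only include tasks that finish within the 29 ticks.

t=0: L0/L1/L2 = AH/-/- → run A
t=1: L0/L1/L2 = AH/-/- → run A
t=2: L0/L1/L2 = HB/-/- → run H
t=3: L0/L1/L2 = HBG/-/- → run H
t=4: L0/L1/L2 = HBGE/-/- → run H
t=5: L0/L1/L2 = HBGEF/-/- → run H
t=6: L0/L1/L2 = BGEF/-/- → run B
t=7: L0/L1/L2 = BGEF/-/- → run B
t=8: L0/L1/L2 = BGEF/-/- → run B
t=9: L0/L1/L2 = GEF/-/- → run G
t=10: L0/L1/L2 = GEF/-/- → run G
t=11: L0/L1/L2 = GEF/-/- → run G
t=12: L0/L1/L2 = GEF/-/- → run G
t=13: L0/L1/L2 = EF/G/- → run E
t=14: L0/L1/L2 = EF/G/- → run E
t=15: L0/L1/L2 = F/G/- → run F
t=16: L0/L1/L2 = F/G/- → run F
t=17: L0/L1/L2 = F/G/- → run F
t=18: L0/L1/L2 = F/G/- → run F
t=19: L0/L1/L2 = -/GF/- → run G
t=20: L0/L1/L2 = -/GF/- → run G
t=21: L0/L1/L2 = -/GF/- → run G
t=22: L0/L1/L2 = -/GF/- → run G
t=23: L0/L1/L2 = -/F/- → run F
t=24: (idle)
t=25: (idle)
t=26: (idle)
t=27: (idle)
t=28: (idle)

completion order = A, H, B, E, G, F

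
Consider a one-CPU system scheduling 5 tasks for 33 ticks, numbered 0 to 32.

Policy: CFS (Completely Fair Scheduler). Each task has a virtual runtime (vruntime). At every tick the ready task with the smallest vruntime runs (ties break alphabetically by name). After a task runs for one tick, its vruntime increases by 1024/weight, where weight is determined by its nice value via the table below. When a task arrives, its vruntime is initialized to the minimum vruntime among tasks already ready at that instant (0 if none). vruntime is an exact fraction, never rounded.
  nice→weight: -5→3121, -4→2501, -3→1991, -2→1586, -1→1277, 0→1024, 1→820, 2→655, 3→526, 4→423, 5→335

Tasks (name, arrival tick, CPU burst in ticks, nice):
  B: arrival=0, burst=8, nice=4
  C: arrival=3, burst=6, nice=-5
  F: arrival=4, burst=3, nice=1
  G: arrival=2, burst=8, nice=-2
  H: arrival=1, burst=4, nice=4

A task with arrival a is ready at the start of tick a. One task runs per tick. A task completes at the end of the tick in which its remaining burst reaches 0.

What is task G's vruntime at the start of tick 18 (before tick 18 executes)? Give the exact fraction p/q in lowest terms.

vruntime(G, start of tick 18) = 1678336/335439

t=0: vr[B=0] → run B
t=1: vr[B=1024/423 H=1024/423] → run B
t=2: vr[B=2048/423 G=1024/423 H=1024/423] → run G
t=3: vr[B=2048/423 C=1024/423 G=1028608/335439 H=1024/423] → run C
t=4: vr[B=2048/423 C=3629056/1320183 F=1024/423 G=1028608/335439 H=1024/423] → run F
t=5: vr[B=2048/423 C=3629056/1320183 F=318208/86715 G=1028608/335439 H=1024/423] → run H
t=6: vr[B=2048/423 C=3629056/1320183 F=318208/86715 G=1028608/335439 H=2048/423] → run C
t=7: vr[B=2048/423 C=4062208/1320183 F=318208/86715 G=1028608/335439 H=2048/423] → run G
t=8: vr[B=2048/423 C=4062208/1320183 F=318208/86715 G=1245184/335439 H=2048/423] → run C
t=9: vr[B=2048/423 C=4495360/1320183 F=318208/86715 G=1245184/335439 H=2048/423] → run C
t=10: vr[B=2048/423 C=4928512/1320183 F=318208/86715 G=1245184/335439 H=2048/423] → run F
t=11: vr[B=2048/423 C=4928512/1320183 F=426496/86715 G=1245184/335439 H=2048/423] → run G
t=12: vr[B=2048/423 C=4928512/1320183 F=426496/86715 G=1461760/335439 H=2048/423] → run C
t=13: vr[B=2048/423 C=5361664/1320183 F=426496/86715 G=1461760/335439 H=2048/423] → run C
t=14: vr[B=2048/423 F=426496/86715 G=1461760/335439 H=2048/423] → run G
t=15: vr[B=2048/423 F=426496/86715 G=1678336/335439 H=2048/423] → run B
t=16: vr[B=1024/141 F=426496/86715 G=1678336/335439 H=2048/423] → run H
t=17: vr[B=1024/141 F=426496/86715 G=1678336/335439 H=1024/141] → run F
t=18: vr[B=1024/141 G=1678336/335439 H=1024/141] → run G
t=19: vr[B=1024/141 G=1894912/335439 H=1024/141] → run G
t=20: vr[B=1024/141 G=2111488/335439 H=1024/141] → run G
t=21: vr[B=1024/141 G=2328064/335439 H=1024/141] → run G
t=22: vr[B=1024/141 H=1024/141] → run B
t=23: vr[B=4096/423 H=1024/141] → run H
t=24: vr[B=4096/423 H=4096/423] → run B
t=25: vr[B=5120/423 H=4096/423] → run H
t=26: vr[B=5120/423] → run B
t=27: vr[B=2048/141] → run B
t=28: vr[B=7168/423] → run B
t=29: (idle)
t=30: (idle)
t=31: (idle)
t=32: (idle)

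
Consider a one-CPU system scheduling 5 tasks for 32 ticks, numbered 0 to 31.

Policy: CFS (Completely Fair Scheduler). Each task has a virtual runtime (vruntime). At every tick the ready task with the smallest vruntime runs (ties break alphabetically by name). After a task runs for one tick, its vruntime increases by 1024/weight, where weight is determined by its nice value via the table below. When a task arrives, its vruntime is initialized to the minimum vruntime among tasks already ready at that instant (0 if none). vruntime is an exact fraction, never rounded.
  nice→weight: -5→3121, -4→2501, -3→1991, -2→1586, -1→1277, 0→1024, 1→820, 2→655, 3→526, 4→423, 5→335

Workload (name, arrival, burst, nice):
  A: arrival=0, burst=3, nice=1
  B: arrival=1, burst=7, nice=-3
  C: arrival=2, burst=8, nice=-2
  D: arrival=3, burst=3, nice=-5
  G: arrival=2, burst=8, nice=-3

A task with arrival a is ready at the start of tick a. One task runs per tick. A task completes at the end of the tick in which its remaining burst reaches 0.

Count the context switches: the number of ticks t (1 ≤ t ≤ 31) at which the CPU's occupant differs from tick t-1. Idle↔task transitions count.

t=0: vr[A=0] → run A
t=1: vr[A=256/205 B=256/205] → run A
t=2: vr[A=512/205 B=256/205 C=256/205 G=256/205] → run B
t=3: vr[A=512/205 B=719616/408155 C=256/205 D=256/205 G=256/205] → run C
t=4: vr[A=512/205 B=719616/408155 C=307968/162565 D=256/205 G=256/205] → run D
t=5: vr[A=512/205 B=719616/408155 C=307968/162565 D=1008896/639805 G=256/205] → run G
t=6: vr[A=512/205 B=719616/408155 C=307968/162565 D=1008896/639805 G=719616/408155] → run D
t=7: vr[A=512/205 B=719616/408155 C=307968/162565 D=1218816/639805 G=719616/408155] → run B
t=8: vr[A=512/205 B=929536/408155 C=307968/162565 D=1218816/639805 G=719616/408155] → run G
t=9: vr[A=512/205 B=929536/408155 C=307968/162565 D=1218816/639805 G=929536/408155] → run C
t=10: vr[A=512/205 B=929536/408155 C=412928/162565 D=1218816/639805 G=929536/408155] → run D
t=11: vr[A=512/205 B=929536/408155 C=412928/162565 G=929536/408155] → run B
t=12: vr[A=512/205 B=1139456/408155 C=412928/162565 G=929536/408155] → run G
t=13: vr[A=512/205 B=1139456/408155 C=412928/162565 G=1139456/408155] → run A
t=14: vr[B=1139456/408155 C=412928/162565 G=1139456/408155] → run C
t=15: vr[B=1139456/408155 C=517888/162565 G=1139456/408155] → run B
t=16: vr[B=1349376/408155 C=517888/162565 G=1139456/408155] → run G
t=17: vr[B=1349376/408155 C=517888/162565 G=1349376/408155] → run C
t=18: vr[B=1349376/408155 C=622848/162565 G=1349376/408155] → run B
t=19: vr[B=1559296/408155 C=622848/162565 G=1349376/408155] → run G
t=20: vr[B=1559296/408155 C=622848/162565 G=1559296/408155] → run B
t=21: vr[B=1769216/408155 C=622848/162565 G=1559296/408155] → run G
t=22: vr[B=1769216/408155 C=622848/162565 G=1769216/408155] → run C
t=23: vr[B=1769216/408155 C=727808/162565 G=1769216/408155] → run B
t=24: vr[C=727808/162565 G=1769216/408155] → run G
t=25: vr[C=727808/162565 G=1979136/408155] → run C
t=26: vr[C=832768/162565 G=1979136/408155] → run G
t=27: vr[C=832768/162565] → run C
t=28: vr[C=937728/162565] → run C
t=29: (idle)
t=30: (idle)
t=31: (idle)

context switches = 27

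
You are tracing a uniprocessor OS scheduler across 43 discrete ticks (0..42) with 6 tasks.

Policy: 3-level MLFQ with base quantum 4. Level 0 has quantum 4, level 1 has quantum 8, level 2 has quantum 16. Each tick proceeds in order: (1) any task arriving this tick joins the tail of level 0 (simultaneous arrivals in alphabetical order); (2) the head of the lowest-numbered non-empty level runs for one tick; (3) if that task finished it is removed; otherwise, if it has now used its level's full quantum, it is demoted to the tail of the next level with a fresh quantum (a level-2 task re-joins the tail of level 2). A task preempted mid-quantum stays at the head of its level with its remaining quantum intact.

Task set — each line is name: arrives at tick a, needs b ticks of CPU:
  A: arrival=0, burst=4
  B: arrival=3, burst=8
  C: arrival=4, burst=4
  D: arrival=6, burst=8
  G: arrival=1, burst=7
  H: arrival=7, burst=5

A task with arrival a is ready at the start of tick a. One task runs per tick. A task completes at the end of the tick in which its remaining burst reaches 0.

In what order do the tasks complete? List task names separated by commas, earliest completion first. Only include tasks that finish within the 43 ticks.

completion order = A, C, G, B, D, H

t=0: L0/L1/L2 = A/-/- → run A
t=1: L0/L1/L2 = AG/-/- → run A
t=2: L0/L1/L2 = AG/-/- → run A
t=3: L0/L1/L2 = AGB/-/- → run A
t=4: L0/L1/L2 = GBC/-/- → run G
t=5: L0/L1/L2 = GBC/-/- → run G
t=6: L0/L1/L2 = GBCD/-/- → run G
t=7: L0/L1/L2 = GBCDH/-/- → run G
t=8: L0/L1/L2 = BCDH/G/- → run B
t=9: L0/L1/L2 = BCDH/G/- → run B
t=10: L0/L1/L2 = BCDH/G/- → run B
t=11: L0/L1/L2 = BCDH/G/- → run B
t=12: L0/L1/L2 = CDH/GB/- → run C
t=13: L0/L1/L2 = CDH/GB/- → run C
t=14: L0/L1/L2 = CDH/GB/- → run C
t=15: L0/L1/L2 = CDH/GB/- → run C
t=16: L0/L1/L2 = DH/GB/- → run D
t=17: L0/L1/L2 = DH/GB/- → run D
t=18: L0/L1/L2 = DH/GB/- → run D
t=19: L0/L1/L2 = DH/GB/- → run D
t=20: L0/L1/L2 = H/GBD/- → run H
t=21: L0/L1/L2 = H/GBD/- → run H
t=22: L0/L1/L2 = H/GBD/- → run H
t=23: L0/L1/L2 = H/GBD/- → run H
t=24: L0/L1/L2 = -/GBDH/- → run G
t=25: L0/L1/L2 = -/GBDH/- → run G
t=26: L0/L1/L2 = -/GBDH/- → run G
t=27: L0/L1/L2 = -/BDH/- → run B
t=28: L0/L1/L2 = -/BDH/- → run B
t=29: L0/L1/L2 = -/BDH/- → run B
t=30: L0/L1/L2 = -/BDH/- → run B
t=31: L0/L1/L2 = -/DH/- → run D
t=32: L0/L1/L2 = -/DH/- → run D
t=33: L0/L1/L2 = -/DH/- → run D
t=34: L0/L1/L2 = -/DH/- → run D
t=35: L0/L1/L2 = -/H/- → run H
t=36: (idle)
t=37: (idle)
t=38: (idle)
t=39: (idle)
t=40: (idle)
t=41: (idle)
t=42: (idle)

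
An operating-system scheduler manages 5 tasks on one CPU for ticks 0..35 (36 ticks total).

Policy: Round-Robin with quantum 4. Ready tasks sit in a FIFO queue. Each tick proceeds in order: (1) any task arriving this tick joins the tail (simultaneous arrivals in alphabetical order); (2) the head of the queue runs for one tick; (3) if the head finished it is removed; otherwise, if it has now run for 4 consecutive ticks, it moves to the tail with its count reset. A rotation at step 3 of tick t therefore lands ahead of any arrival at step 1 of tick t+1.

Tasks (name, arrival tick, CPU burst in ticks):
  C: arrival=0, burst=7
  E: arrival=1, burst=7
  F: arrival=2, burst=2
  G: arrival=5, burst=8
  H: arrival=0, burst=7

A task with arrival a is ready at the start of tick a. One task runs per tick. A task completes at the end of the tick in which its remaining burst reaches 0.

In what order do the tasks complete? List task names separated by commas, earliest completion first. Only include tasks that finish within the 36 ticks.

t=0: queue=[C,H] q_used=0 → run C
t=1: queue=[C,H,E] q_used=1 → run C
t=2: queue=[C,H,E,F] q_used=2 → run C
t=3: queue=[C,H,E,F] q_used=3 → run C
t=4: queue=[H,E,F,C] q_used=0 → run H
t=5: queue=[H,E,F,C,G] q_used=1 → run H
t=6: queue=[H,E,F,C,G] q_used=2 → run H
t=7: queue=[H,E,F,C,G] q_used=3 → run H
t=8: queue=[E,F,C,G,H] q_used=0 → run E
t=9: queue=[E,F,C,G,H] q_used=1 → run E
t=10: queue=[E,F,C,G,H] q_used=2 → run E
t=11: queue=[E,F,C,G,H] q_used=3 → run E
t=12: queue=[F,C,G,H,E] q_used=0 → run F
t=13: queue=[F,C,G,H,E] q_used=1 → run F
t=14: queue=[C,G,H,E] q_used=0 → run C
t=15: queue=[C,G,H,E] q_used=1 → run C
t=16: queue=[C,G,H,E] q_used=2 → run C
t=17: queue=[G,H,E] q_used=0 → run G
t=18: queue=[G,H,E] q_used=1 → run G
t=19: queue=[G,H,E] q_used=2 → run G
t=20: queue=[G,H,E] q_used=3 → run G
t=21: queue=[H,E,G] q_used=0 → run H
t=22: queue=[H,E,G] q_used=1 → run H
t=23: queue=[H,E,G] q_used=2 → run H
t=24: queue=[E,G] q_used=0 → run E
t=25: queue=[E,G] q_used=1 → run E
t=26: queue=[E,G] q_used=2 → run E
t=27: queue=[G] q_used=0 → run G
t=28: queue=[G] q_used=1 → run G
t=29: queue=[G] q_used=2 → run G
t=30: queue=[G] q_used=3 → run G
t=31: (idle)
t=32: (idle)
t=33: (idle)
t=34: (idle)
t=35: (idle)

completion order = F, C, H, E, G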